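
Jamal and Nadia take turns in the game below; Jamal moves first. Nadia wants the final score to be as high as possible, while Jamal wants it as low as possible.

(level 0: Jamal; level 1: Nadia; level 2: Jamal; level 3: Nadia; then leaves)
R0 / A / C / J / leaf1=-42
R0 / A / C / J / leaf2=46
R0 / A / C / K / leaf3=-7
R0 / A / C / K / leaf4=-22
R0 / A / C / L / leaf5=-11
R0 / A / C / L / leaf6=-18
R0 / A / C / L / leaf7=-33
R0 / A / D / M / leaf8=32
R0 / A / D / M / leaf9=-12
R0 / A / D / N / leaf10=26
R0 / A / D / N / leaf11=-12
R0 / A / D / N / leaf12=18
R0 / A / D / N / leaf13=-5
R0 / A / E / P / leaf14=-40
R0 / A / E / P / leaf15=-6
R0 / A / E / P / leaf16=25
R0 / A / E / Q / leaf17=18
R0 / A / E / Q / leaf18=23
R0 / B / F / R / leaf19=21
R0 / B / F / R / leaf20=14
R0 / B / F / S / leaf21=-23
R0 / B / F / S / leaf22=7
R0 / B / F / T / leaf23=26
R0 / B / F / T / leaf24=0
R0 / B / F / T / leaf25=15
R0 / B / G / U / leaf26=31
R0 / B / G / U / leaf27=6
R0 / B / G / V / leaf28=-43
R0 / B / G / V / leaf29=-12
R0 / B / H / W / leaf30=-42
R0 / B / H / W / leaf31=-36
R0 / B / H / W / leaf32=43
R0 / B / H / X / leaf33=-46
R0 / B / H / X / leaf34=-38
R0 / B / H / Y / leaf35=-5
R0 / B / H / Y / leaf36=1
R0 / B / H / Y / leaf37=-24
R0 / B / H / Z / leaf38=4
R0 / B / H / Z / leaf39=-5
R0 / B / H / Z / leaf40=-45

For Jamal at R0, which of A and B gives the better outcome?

B

J (Nadia): max(-42, 46) = 46
K (Nadia): max(-7, -22) = -7
L (Nadia): max(-11, -18, -33) = -11
C (Jamal): min(46, -7, -11) = -11
M (Nadia): max(32, -12) = 32
N (Nadia): max(26, -12, 18, -5) = 26
D (Jamal): min(32, 26) = 26
P (Nadia): max(-40, -6, 25) = 25
Q (Nadia): max(18, 23) = 23
E (Jamal): min(25, 23) = 23
A (Nadia): max(-11, 26, 23) = 26
R (Nadia): max(21, 14) = 21
S (Nadia): max(-23, 7) = 7
T (Nadia): max(26, 0, 15) = 26
F (Jamal): min(21, 7, 26) = 7
U (Nadia): max(31, 6) = 31
V (Nadia): max(-43, -12) = -12
G (Jamal): min(31, -12) = -12
W (Nadia): max(-42, -36, 43) = 43
X (Nadia): max(-46, -38) = -38
Y (Nadia): max(-5, 1, -24) = 1
Z (Nadia): max(4, -5, -45) = 4
H (Jamal): min(43, -38, 1, 4) = -38
B (Nadia): max(7, -12, -38) = 7
Jamal prefers the lower value; A=26, B=7. B is better since 7 < 26.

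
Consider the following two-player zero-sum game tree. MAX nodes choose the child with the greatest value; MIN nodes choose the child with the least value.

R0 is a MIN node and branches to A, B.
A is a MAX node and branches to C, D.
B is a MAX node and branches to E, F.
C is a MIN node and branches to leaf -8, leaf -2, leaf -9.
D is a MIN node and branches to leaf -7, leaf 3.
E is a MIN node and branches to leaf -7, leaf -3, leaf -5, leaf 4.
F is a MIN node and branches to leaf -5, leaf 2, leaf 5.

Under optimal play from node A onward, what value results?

C (MIN): min(-8, -2, -9) = -9
D (MIN): min(-7, 3) = -7
A (MAX): max(-9, -7) = -7

-7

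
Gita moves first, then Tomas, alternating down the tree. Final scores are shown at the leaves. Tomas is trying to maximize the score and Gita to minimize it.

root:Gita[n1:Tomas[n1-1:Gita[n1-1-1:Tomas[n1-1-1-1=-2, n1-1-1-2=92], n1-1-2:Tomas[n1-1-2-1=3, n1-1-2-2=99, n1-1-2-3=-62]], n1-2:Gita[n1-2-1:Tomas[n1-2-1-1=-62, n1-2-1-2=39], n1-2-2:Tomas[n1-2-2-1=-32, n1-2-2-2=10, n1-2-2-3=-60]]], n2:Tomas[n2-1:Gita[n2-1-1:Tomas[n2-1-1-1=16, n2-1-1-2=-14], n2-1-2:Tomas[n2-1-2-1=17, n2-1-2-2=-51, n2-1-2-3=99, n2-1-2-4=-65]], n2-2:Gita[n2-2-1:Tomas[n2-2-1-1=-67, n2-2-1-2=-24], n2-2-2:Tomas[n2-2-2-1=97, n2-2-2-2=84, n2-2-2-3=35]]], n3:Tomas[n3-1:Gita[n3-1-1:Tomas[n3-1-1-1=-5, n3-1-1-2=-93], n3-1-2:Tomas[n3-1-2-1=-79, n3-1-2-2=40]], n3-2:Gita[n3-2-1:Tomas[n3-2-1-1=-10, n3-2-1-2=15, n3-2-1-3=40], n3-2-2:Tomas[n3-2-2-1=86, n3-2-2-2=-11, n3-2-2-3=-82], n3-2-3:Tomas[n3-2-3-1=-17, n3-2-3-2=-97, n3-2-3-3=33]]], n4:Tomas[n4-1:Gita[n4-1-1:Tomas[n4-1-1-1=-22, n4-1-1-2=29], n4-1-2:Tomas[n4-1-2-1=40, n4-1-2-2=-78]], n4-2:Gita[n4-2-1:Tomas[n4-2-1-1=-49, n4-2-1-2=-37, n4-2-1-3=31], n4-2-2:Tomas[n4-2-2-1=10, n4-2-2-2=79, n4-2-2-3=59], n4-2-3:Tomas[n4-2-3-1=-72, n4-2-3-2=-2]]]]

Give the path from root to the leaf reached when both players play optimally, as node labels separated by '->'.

n1-1-1 (Tomas): max(-2, 92) = 92
n1-1-2 (Tomas): max(3, 99, -62) = 99
n1-1 (Gita): min(92, 99) = 92
n1-2-1 (Tomas): max(-62, 39) = 39
n1-2-2 (Tomas): max(-32, 10, -60) = 10
n1-2 (Gita): min(39, 10) = 10
n1 (Tomas): max(92, 10) = 92
n2-1-1 (Tomas): max(16, -14) = 16
n2-1-2 (Tomas): max(17, -51, 99, -65) = 99
n2-1 (Gita): min(16, 99) = 16
n2-2-1 (Tomas): max(-67, -24) = -24
n2-2-2 (Tomas): max(97, 84, 35) = 97
n2-2 (Gita): min(-24, 97) = -24
n2 (Tomas): max(16, -24) = 16
n3-1-1 (Tomas): max(-5, -93) = -5
n3-1-2 (Tomas): max(-79, 40) = 40
n3-1 (Gita): min(-5, 40) = -5
n3-2-1 (Tomas): max(-10, 15, 40) = 40
n3-2-2 (Tomas): max(86, -11, -82) = 86
n3-2-3 (Tomas): max(-17, -97, 33) = 33
n3-2 (Gita): min(40, 86, 33) = 33
n3 (Tomas): max(-5, 33) = 33
n4-1-1 (Tomas): max(-22, 29) = 29
n4-1-2 (Tomas): max(40, -78) = 40
n4-1 (Gita): min(29, 40) = 29
n4-2-1 (Tomas): max(-49, -37, 31) = 31
n4-2-2 (Tomas): max(10, 79, 59) = 79
n4-2-3 (Tomas): max(-72, -2) = -2
n4-2 (Gita): min(31, 79, -2) = -2
n4 (Tomas): max(29, -2) = 29
root (Gita): min(92, 16, 33, 29) = 16
At root, Gita picks n2 (lowest: 16).
At n2, Tomas picks n2-1 (highest: 16).
At n2-1, Gita picks n2-1-1 (lowest: 16).
At n2-1-1, Tomas picks n2-1-1-1 (highest: 16).
Terminal value 16.

root -> n2 -> n2-1 -> n2-1-1 -> n2-1-1-1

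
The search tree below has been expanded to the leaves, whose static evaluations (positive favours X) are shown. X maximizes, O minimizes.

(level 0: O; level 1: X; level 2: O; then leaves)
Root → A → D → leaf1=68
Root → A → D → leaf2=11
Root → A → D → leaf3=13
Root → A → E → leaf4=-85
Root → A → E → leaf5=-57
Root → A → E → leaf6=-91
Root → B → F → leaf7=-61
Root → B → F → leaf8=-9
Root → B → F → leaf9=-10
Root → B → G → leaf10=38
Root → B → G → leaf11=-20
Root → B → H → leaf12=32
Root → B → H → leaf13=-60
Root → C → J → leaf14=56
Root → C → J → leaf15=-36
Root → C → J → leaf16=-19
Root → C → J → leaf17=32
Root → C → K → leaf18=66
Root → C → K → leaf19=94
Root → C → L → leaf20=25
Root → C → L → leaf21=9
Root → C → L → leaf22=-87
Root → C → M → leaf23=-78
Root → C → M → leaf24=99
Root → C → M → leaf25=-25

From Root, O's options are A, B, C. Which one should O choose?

B

D (O): min(68, 11, 13) = 11
E (O): min(-85, -57, -91) = -91
A (X): max(11, -91) = 11
F (O): min(-61, -9, -10) = -61
G (O): min(38, -20) = -20
H (O): min(32, -60) = -60
B (X): max(-61, -20, -60) = -20
J (O): min(56, -36, -19, 32) = -36
K (O): min(66, 94) = 66
L (O): min(25, 9, -87) = -87
M (O): min(-78, 99, -25) = -78
C (X): max(-36, 66, -87, -78) = 66
Root (O): min(11, -20, 66) = -20
O at Root wants the lowest of {A=11, B=-20, C=66}, so chooses B.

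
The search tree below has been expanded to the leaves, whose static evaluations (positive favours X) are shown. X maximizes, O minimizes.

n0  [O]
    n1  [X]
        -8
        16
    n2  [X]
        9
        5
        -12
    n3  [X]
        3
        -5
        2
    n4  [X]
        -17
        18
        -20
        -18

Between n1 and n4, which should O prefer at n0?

n1 (X): max(-8, 16) = 16
n4 (X): max(-17, 18, -20, -18) = 18
O prefers the lower value; n1=16, n4=18. n1 is better since 16 < 18.

n1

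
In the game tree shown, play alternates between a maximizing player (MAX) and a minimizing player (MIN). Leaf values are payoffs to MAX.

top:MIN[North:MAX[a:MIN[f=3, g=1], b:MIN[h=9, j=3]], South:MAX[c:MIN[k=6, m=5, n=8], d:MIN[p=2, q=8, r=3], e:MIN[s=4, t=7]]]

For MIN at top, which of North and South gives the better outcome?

North

a (MIN): min(3, 1) = 1
b (MIN): min(9, 3) = 3
North (MAX): max(1, 3) = 3
c (MIN): min(6, 5, 8) = 5
d (MIN): min(2, 8, 3) = 2
e (MIN): min(4, 7) = 4
South (MAX): max(5, 2, 4) = 5
MIN prefers the lower value; North=3, South=5. North is better since 3 < 5.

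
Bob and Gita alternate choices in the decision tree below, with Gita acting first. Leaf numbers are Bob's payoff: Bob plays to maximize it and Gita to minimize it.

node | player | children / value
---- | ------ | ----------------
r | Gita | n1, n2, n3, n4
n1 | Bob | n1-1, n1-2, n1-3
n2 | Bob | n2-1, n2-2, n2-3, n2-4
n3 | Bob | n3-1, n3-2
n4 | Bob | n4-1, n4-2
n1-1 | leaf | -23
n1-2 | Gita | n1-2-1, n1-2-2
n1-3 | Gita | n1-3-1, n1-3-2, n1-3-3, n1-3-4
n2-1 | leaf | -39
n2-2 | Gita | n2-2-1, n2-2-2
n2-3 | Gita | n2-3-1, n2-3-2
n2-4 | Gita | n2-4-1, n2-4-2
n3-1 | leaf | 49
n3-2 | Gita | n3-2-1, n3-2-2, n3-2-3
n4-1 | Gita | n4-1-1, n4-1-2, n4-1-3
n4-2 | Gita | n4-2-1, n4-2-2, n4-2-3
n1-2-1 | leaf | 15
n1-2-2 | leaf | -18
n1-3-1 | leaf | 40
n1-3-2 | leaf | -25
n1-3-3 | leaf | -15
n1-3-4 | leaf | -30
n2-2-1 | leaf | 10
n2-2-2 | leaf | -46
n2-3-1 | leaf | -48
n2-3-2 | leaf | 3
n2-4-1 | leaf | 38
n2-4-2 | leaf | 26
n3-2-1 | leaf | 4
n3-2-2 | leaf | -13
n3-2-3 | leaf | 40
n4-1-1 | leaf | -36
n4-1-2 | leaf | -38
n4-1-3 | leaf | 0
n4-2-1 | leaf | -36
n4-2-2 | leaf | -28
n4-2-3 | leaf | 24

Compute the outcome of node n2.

n2-2 (Gita): min(10, -46) = -46
n2-3 (Gita): min(-48, 3) = -48
n2-4 (Gita): min(38, 26) = 26
n2 (Bob): max(-39, -46, -48, 26) = 26

26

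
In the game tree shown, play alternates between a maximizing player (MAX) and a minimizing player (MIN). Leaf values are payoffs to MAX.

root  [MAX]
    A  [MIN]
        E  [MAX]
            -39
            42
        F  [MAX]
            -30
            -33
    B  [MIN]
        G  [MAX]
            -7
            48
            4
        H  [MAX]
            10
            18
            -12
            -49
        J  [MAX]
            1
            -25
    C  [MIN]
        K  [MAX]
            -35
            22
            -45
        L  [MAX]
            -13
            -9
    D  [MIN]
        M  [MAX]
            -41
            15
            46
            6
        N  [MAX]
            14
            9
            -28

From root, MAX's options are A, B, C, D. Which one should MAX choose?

D

E (MAX): max(-39, 42) = 42
F (MAX): max(-30, -33) = -30
A (MIN): min(42, -30) = -30
G (MAX): max(-7, 48, 4) = 48
H (MAX): max(10, 18, -12, -49) = 18
J (MAX): max(1, -25) = 1
B (MIN): min(48, 18, 1) = 1
K (MAX): max(-35, 22, -45) = 22
L (MAX): max(-13, -9) = -9
C (MIN): min(22, -9) = -9
M (MAX): max(-41, 15, 46, 6) = 46
N (MAX): max(14, 9, -28) = 14
D (MIN): min(46, 14) = 14
root (MAX): max(-30, 1, -9, 14) = 14
MAX at root wants the highest of {A=-30, B=1, C=-9, D=14}, so chooses D.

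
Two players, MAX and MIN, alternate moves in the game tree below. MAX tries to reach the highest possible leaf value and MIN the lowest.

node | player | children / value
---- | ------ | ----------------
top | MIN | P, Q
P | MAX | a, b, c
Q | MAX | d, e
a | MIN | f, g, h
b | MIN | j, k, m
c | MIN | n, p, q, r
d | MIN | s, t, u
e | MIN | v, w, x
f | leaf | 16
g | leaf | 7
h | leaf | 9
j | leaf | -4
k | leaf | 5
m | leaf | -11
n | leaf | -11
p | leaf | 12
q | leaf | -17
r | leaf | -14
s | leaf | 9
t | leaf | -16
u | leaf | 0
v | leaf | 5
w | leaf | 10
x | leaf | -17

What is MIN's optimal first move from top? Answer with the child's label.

a (MIN): min(16, 7, 9) = 7
b (MIN): min(-4, 5, -11) = -11
c (MIN): min(-11, 12, -17, -14) = -17
P (MAX): max(7, -11, -17) = 7
d (MIN): min(9, -16, 0) = -16
e (MIN): min(5, 10, -17) = -17
Q (MAX): max(-16, -17) = -16
top (MIN): min(7, -16) = -16
MIN at top wants the lowest of {P=7, Q=-16}, so chooses Q.

Q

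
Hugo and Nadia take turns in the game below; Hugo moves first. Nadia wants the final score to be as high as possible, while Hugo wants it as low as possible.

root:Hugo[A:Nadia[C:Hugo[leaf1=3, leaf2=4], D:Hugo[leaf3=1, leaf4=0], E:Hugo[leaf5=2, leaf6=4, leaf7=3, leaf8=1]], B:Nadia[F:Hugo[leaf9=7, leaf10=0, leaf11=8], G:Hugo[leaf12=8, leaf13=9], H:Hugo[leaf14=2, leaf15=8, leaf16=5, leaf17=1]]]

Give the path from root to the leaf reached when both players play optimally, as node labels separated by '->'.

root -> A -> C -> leaf1

C (Hugo): min(3, 4) = 3
D (Hugo): min(1, 0) = 0
E (Hugo): min(2, 4, 3, 1) = 1
A (Nadia): max(3, 0, 1) = 3
F (Hugo): min(7, 0, 8) = 0
G (Hugo): min(8, 9) = 8
H (Hugo): min(2, 8, 5, 1) = 1
B (Nadia): max(0, 8, 1) = 8
root (Hugo): min(3, 8) = 3
At root, Hugo picks A (lowest: 3).
At A, Nadia picks C (highest: 3).
At C, Hugo picks leaf1 (lowest: 3).
Terminal value 3.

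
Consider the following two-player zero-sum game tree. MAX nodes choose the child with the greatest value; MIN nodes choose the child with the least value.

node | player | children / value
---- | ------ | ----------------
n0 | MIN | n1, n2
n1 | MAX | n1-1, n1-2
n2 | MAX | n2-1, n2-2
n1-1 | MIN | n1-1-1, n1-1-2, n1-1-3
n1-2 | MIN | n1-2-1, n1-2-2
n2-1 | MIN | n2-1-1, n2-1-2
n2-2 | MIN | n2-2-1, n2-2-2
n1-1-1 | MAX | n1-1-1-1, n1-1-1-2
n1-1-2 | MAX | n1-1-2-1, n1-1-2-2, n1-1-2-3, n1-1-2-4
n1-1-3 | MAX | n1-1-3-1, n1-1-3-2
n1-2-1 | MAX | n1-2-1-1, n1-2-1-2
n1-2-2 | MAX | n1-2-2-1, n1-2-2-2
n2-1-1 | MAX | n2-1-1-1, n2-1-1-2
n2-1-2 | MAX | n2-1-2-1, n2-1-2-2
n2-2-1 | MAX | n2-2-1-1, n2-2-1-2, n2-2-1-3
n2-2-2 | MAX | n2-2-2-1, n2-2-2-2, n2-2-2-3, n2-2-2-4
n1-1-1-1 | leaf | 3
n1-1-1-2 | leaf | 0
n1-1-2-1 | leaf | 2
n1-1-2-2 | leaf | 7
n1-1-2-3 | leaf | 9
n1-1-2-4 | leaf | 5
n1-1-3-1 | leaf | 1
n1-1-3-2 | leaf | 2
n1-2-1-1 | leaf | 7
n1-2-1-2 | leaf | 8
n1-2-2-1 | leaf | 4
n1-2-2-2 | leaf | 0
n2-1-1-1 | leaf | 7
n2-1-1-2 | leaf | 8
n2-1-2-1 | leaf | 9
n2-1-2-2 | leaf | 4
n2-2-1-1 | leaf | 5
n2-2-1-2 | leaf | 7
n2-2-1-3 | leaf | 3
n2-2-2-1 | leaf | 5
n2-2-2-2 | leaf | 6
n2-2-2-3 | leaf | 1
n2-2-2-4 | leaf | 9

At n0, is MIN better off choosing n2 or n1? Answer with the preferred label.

n1

n2-1-1 (MAX): max(7, 8) = 8
n2-1-2 (MAX): max(9, 4) = 9
n2-1 (MIN): min(8, 9) = 8
n2-2-1 (MAX): max(5, 7, 3) = 7
n2-2-2 (MAX): max(5, 6, 1, 9) = 9
n2-2 (MIN): min(7, 9) = 7
n2 (MAX): max(8, 7) = 8
n1-1-1 (MAX): max(3, 0) = 3
n1-1-2 (MAX): max(2, 7, 9, 5) = 9
n1-1-3 (MAX): max(1, 2) = 2
n1-1 (MIN): min(3, 9, 2) = 2
n1-2-1 (MAX): max(7, 8) = 8
n1-2-2 (MAX): max(4, 0) = 4
n1-2 (MIN): min(8, 4) = 4
n1 (MAX): max(2, 4) = 4
MIN prefers the lower value; n2=8, n1=4. n1 is better since 4 < 8.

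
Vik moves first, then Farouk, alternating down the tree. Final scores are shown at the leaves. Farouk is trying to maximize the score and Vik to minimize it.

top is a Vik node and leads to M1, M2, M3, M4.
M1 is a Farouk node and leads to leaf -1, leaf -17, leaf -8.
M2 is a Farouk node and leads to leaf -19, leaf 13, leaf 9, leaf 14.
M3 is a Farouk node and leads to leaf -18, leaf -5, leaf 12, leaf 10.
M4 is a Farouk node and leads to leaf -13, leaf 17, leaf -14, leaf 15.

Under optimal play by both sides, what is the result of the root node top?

M1 (Farouk): max(-1, -17, -8) = -1
M2 (Farouk): max(-19, 13, 9, 14) = 14
M3 (Farouk): max(-18, -5, 12, 10) = 12
M4 (Farouk): max(-13, 17, -14, 15) = 17
top (Vik): min(-1, 14, 12, 17) = -1

-1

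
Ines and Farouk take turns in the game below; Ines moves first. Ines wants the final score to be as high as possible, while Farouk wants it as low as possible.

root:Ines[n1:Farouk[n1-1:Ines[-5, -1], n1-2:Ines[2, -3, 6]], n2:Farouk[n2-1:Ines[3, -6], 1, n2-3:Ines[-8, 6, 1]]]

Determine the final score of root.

n1-1 (Ines): max(-5, -1) = -1
n1-2 (Ines): max(2, -3, 6) = 6
n1 (Farouk): min(-1, 6) = -1
n2-1 (Ines): max(3, -6) = 3
n2-3 (Ines): max(-8, 6, 1) = 6
n2 (Farouk): min(3, 1, 6) = 1
root (Ines): max(-1, 1) = 1

1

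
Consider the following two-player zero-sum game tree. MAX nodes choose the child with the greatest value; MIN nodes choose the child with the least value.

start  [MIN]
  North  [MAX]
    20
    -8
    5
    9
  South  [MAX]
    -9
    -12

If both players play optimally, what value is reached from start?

North (MAX): max(20, -8, 5, 9) = 20
South (MAX): max(-9, -12) = -9
start (MIN): min(20, -9) = -9

-9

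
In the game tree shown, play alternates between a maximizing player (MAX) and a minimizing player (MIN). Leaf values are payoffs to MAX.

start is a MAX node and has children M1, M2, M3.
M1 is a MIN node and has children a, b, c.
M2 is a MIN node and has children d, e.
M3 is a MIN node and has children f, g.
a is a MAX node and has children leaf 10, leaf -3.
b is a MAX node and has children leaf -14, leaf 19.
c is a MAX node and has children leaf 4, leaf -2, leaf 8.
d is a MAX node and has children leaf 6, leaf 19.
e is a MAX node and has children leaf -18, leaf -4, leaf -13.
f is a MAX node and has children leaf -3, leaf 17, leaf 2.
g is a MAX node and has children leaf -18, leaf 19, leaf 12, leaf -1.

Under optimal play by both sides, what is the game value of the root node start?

17

a (MAX): max(10, -3) = 10
b (MAX): max(-14, 19) = 19
c (MAX): max(4, -2, 8) = 8
M1 (MIN): min(10, 19, 8) = 8
d (MAX): max(6, 19) = 19
e (MAX): max(-18, -4, -13) = -4
M2 (MIN): min(19, -4) = -4
f (MAX): max(-3, 17, 2) = 17
g (MAX): max(-18, 19, 12, -1) = 19
M3 (MIN): min(17, 19) = 17
start (MAX): max(8, -4, 17) = 17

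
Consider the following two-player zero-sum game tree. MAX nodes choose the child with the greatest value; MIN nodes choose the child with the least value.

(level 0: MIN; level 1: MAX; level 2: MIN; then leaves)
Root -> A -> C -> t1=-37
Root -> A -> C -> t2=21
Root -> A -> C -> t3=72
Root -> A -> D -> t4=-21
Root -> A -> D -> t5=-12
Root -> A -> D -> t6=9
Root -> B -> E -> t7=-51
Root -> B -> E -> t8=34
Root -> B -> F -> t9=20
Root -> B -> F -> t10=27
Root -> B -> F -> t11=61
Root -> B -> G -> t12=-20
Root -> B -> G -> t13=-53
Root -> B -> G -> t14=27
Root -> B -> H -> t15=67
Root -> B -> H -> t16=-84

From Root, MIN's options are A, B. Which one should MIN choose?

A

C (MIN): min(-37, 21, 72) = -37
D (MIN): min(-21, -12, 9) = -21
A (MAX): max(-37, -21) = -21
E (MIN): min(-51, 34) = -51
F (MIN): min(20, 27, 61) = 20
G (MIN): min(-20, -53, 27) = -53
H (MIN): min(67, -84) = -84
B (MAX): max(-51, 20, -53, -84) = 20
Root (MIN): min(-21, 20) = -21
MIN at Root wants the lowest of {A=-21, B=20}, so chooses A.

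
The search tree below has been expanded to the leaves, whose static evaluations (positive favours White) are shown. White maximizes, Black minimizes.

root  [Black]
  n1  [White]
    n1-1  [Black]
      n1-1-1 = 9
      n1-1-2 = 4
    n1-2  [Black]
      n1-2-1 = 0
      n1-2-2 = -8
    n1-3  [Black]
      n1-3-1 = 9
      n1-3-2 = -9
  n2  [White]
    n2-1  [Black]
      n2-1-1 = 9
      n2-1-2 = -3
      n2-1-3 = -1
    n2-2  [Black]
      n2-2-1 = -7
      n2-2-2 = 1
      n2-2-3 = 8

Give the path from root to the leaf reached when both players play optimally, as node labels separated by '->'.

n1-1 (Black): min(9, 4) = 4
n1-2 (Black): min(0, -8) = -8
n1-3 (Black): min(9, -9) = -9
n1 (White): max(4, -8, -9) = 4
n2-1 (Black): min(9, -3, -1) = -3
n2-2 (Black): min(-7, 1, 8) = -7
n2 (White): max(-3, -7) = -3
root (Black): min(4, -3) = -3
At root, Black picks n2 (lowest: -3).
At n2, White picks n2-1 (highest: -3).
At n2-1, Black picks n2-1-2 (lowest: -3).
Terminal value -3.

root -> n2 -> n2-1 -> n2-1-2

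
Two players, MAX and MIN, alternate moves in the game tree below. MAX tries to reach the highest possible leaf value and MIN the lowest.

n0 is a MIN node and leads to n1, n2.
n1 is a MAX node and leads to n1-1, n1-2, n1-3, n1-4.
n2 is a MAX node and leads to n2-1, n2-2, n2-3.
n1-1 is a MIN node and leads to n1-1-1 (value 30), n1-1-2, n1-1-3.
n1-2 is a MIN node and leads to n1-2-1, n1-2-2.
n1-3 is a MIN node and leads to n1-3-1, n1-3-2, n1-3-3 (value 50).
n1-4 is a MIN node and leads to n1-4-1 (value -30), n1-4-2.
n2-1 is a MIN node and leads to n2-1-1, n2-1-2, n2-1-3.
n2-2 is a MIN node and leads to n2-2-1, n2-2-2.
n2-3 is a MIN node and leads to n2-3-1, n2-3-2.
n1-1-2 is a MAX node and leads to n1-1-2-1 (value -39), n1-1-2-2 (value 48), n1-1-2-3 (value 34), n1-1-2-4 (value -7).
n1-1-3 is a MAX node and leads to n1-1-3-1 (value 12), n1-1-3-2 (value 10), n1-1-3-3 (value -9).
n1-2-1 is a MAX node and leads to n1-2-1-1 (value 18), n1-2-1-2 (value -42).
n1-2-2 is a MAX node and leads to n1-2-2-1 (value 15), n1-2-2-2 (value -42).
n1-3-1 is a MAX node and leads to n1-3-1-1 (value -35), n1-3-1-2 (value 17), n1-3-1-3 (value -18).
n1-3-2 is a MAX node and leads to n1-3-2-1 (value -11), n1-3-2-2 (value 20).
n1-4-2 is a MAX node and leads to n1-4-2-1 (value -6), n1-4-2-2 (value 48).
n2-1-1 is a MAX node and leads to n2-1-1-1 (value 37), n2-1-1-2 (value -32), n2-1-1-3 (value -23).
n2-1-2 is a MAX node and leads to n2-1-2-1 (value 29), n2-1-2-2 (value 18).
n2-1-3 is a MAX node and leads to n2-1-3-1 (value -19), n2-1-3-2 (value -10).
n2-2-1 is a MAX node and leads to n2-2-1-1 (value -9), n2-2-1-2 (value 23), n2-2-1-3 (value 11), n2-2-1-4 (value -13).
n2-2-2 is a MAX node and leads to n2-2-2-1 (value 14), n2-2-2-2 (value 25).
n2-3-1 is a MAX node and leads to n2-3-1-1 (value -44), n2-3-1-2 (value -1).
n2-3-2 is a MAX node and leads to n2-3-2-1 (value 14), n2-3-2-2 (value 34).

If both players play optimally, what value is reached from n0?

17

n1-1-2 (MAX): max(-39, 48, 34, -7) = 48
n1-1-3 (MAX): max(12, 10, -9) = 12
n1-1 (MIN): min(30, 48, 12) = 12
n1-2-1 (MAX): max(18, -42) = 18
n1-2-2 (MAX): max(15, -42) = 15
n1-2 (MIN): min(18, 15) = 15
n1-3-1 (MAX): max(-35, 17, -18) = 17
n1-3-2 (MAX): max(-11, 20) = 20
n1-3 (MIN): min(17, 20, 50) = 17
n1-4-2 (MAX): max(-6, 48) = 48
n1-4 (MIN): min(-30, 48) = -30
n1 (MAX): max(12, 15, 17, -30) = 17
n2-1-1 (MAX): max(37, -32, -23) = 37
n2-1-2 (MAX): max(29, 18) = 29
n2-1-3 (MAX): max(-19, -10) = -10
n2-1 (MIN): min(37, 29, -10) = -10
n2-2-1 (MAX): max(-9, 23, 11, -13) = 23
n2-2-2 (MAX): max(14, 25) = 25
n2-2 (MIN): min(23, 25) = 23
n2-3-1 (MAX): max(-44, -1) = -1
n2-3-2 (MAX): max(14, 34) = 34
n2-3 (MIN): min(-1, 34) = -1
n2 (MAX): max(-10, 23, -1) = 23
n0 (MIN): min(17, 23) = 17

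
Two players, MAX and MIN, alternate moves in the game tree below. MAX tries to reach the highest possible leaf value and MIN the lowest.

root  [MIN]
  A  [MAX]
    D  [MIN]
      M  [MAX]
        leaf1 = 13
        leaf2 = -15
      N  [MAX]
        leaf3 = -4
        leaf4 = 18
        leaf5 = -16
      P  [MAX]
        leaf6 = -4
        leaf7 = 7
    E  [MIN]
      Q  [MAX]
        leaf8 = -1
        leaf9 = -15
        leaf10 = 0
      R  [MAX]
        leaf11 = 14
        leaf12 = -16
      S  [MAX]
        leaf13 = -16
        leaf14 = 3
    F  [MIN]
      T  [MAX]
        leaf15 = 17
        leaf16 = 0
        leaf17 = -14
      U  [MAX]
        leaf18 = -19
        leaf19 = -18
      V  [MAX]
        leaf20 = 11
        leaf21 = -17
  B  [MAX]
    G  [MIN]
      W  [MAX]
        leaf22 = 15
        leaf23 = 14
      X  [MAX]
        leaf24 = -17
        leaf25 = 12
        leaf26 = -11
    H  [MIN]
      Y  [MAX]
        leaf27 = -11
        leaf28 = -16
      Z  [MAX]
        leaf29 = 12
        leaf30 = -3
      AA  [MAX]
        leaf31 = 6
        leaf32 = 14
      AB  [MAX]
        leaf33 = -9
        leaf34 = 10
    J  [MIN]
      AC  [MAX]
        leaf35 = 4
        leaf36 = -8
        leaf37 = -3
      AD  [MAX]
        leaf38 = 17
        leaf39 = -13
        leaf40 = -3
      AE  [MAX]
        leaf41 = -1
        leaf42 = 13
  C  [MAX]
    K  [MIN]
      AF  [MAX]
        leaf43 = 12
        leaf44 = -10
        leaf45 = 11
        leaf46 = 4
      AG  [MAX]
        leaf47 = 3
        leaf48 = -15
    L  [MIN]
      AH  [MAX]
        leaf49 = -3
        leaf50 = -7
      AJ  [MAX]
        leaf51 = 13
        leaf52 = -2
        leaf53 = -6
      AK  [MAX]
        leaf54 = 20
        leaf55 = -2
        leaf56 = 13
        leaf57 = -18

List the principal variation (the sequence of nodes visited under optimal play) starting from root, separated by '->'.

root -> C -> K -> AG -> leaf47

M (MAX): max(13, -15) = 13
N (MAX): max(-4, 18, -16) = 18
P (MAX): max(-4, 7) = 7
D (MIN): min(13, 18, 7) = 7
Q (MAX): max(-1, -15, 0) = 0
R (MAX): max(14, -16) = 14
S (MAX): max(-16, 3) = 3
E (MIN): min(0, 14, 3) = 0
T (MAX): max(17, 0, -14) = 17
U (MAX): max(-19, -18) = -18
V (MAX): max(11, -17) = 11
F (MIN): min(17, -18, 11) = -18
A (MAX): max(7, 0, -18) = 7
W (MAX): max(15, 14) = 15
X (MAX): max(-17, 12, -11) = 12
G (MIN): min(15, 12) = 12
Y (MAX): max(-11, -16) = -11
Z (MAX): max(12, -3) = 12
AA (MAX): max(6, 14) = 14
AB (MAX): max(-9, 10) = 10
H (MIN): min(-11, 12, 14, 10) = -11
AC (MAX): max(4, -8, -3) = 4
AD (MAX): max(17, -13, -3) = 17
AE (MAX): max(-1, 13) = 13
J (MIN): min(4, 17, 13) = 4
B (MAX): max(12, -11, 4) = 12
AF (MAX): max(12, -10, 11, 4) = 12
AG (MAX): max(3, -15) = 3
K (MIN): min(12, 3) = 3
AH (MAX): max(-3, -7) = -3
AJ (MAX): max(13, -2, -6) = 13
AK (MAX): max(20, -2, 13, -18) = 20
L (MIN): min(-3, 13, 20) = -3
C (MAX): max(3, -3) = 3
root (MIN): min(7, 12, 3) = 3
At root, MIN picks C (lowest: 3).
At C, MAX picks K (highest: 3).
At K, MIN picks AG (lowest: 3).
At AG, MAX picks leaf47 (highest: 3).
Terminal value 3.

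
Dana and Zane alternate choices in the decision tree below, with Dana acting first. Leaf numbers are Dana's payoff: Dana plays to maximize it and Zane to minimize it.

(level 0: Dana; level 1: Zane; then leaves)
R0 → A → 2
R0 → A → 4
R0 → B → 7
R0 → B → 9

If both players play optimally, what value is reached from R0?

A (Zane): min(2, 4) = 2
B (Zane): min(7, 9) = 7
R0 (Dana): max(2, 7) = 7

7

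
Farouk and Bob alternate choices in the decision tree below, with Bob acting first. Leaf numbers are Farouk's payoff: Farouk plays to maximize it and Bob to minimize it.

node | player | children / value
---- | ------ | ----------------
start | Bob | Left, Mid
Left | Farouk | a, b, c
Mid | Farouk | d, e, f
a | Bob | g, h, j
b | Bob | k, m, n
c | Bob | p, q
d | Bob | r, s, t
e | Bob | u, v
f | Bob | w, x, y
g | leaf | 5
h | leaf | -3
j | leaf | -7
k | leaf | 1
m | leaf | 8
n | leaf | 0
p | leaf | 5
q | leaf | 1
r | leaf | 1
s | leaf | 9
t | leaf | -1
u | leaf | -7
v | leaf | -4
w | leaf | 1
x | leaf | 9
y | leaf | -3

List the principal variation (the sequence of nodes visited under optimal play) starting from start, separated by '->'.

a (Bob): min(5, -3, -7) = -7
b (Bob): min(1, 8, 0) = 0
c (Bob): min(5, 1) = 1
Left (Farouk): max(-7, 0, 1) = 1
d (Bob): min(1, 9, -1) = -1
e (Bob): min(-7, -4) = -7
f (Bob): min(1, 9, -3) = -3
Mid (Farouk): max(-1, -7, -3) = -1
start (Bob): min(1, -1) = -1
At start, Bob picks Mid (lowest: -1).
At Mid, Farouk picks d (highest: -1).
At d, Bob picks t (lowest: -1).
Terminal value -1.

start -> Mid -> d -> t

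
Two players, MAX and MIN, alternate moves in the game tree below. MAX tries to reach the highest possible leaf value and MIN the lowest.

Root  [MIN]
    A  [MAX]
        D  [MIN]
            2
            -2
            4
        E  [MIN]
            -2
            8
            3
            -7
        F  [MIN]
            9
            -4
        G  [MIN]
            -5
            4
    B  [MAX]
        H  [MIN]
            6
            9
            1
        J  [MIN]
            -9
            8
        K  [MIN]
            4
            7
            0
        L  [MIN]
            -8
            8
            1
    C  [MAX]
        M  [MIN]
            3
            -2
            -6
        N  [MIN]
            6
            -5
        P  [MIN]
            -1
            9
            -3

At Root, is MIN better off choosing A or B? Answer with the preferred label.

D (MIN): min(2, -2, 4) = -2
E (MIN): min(-2, 8, 3, -7) = -7
F (MIN): min(9, -4) = -4
G (MIN): min(-5, 4) = -5
A (MAX): max(-2, -7, -4, -5) = -2
H (MIN): min(6, 9, 1) = 1
J (MIN): min(-9, 8) = -9
K (MIN): min(4, 7, 0) = 0
L (MIN): min(-8, 8, 1) = -8
B (MAX): max(1, -9, 0, -8) = 1
MIN prefers the lower value; A=-2, B=1. A is better since -2 < 1.

A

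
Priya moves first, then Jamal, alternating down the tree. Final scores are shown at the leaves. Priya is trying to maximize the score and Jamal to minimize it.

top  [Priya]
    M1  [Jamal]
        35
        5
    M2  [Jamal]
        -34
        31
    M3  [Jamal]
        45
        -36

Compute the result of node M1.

5

M1 (Jamal): min(35, 5) = 5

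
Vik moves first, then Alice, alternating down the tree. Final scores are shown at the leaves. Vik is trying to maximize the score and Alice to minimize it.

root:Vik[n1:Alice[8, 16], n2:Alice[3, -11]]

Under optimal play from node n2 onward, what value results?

n2 (Alice): min(3, -11) = -11

-11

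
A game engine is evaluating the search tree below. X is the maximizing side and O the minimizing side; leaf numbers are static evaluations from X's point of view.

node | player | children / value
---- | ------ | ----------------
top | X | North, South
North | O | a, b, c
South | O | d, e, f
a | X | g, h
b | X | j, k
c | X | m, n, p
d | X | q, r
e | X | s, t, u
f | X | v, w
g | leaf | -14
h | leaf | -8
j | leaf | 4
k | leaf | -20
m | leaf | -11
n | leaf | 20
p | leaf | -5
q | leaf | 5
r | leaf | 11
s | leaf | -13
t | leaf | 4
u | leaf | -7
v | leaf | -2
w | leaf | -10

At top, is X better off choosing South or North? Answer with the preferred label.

d (X): max(5, 11) = 11
e (X): max(-13, 4, -7) = 4
f (X): max(-2, -10) = -2
South (O): min(11, 4, -2) = -2
a (X): max(-14, -8) = -8
b (X): max(4, -20) = 4
c (X): max(-11, 20, -5) = 20
North (O): min(-8, 4, 20) = -8
X prefers the higher value; South=-2, North=-8. South is better since -2 > -8.

South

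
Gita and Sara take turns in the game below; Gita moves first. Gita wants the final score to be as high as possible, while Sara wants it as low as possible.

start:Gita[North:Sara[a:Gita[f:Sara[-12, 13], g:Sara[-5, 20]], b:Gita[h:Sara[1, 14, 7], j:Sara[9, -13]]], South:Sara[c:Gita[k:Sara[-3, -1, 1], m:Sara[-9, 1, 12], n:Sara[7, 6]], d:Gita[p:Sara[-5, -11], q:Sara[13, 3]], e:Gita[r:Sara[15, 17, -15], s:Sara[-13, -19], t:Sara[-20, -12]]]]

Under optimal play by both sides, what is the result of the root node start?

-5

f (Sara): min(-12, 13) = -12
g (Sara): min(-5, 20) = -5
a (Gita): max(-12, -5) = -5
h (Sara): min(1, 14, 7) = 1
j (Sara): min(9, -13) = -13
b (Gita): max(1, -13) = 1
North (Sara): min(-5, 1) = -5
k (Sara): min(-3, -1, 1) = -3
m (Sara): min(-9, 1, 12) = -9
n (Sara): min(7, 6) = 6
c (Gita): max(-3, -9, 6) = 6
p (Sara): min(-5, -11) = -11
q (Sara): min(13, 3) = 3
d (Gita): max(-11, 3) = 3
r (Sara): min(15, 17, -15) = -15
s (Sara): min(-13, -19) = -19
t (Sara): min(-20, -12) = -20
e (Gita): max(-15, -19, -20) = -15
South (Sara): min(6, 3, -15) = -15
start (Gita): max(-5, -15) = -5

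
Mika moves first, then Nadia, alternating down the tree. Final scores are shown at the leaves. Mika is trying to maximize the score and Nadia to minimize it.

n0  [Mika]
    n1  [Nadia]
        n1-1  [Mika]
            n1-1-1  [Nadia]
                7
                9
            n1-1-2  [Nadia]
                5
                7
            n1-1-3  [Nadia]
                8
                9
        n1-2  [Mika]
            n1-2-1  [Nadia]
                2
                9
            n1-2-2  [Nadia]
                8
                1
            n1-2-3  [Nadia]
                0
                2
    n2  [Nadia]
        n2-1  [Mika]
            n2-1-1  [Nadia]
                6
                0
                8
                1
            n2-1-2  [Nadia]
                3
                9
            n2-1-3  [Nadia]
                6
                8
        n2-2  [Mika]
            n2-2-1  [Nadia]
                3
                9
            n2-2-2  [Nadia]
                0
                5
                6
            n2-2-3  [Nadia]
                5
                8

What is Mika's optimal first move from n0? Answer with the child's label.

n2

n1-1-1 (Nadia): min(7, 9) = 7
n1-1-2 (Nadia): min(5, 7) = 5
n1-1-3 (Nadia): min(8, 9) = 8
n1-1 (Mika): max(7, 5, 8) = 8
n1-2-1 (Nadia): min(2, 9) = 2
n1-2-2 (Nadia): min(8, 1) = 1
n1-2-3 (Nadia): min(0, 2) = 0
n1-2 (Mika): max(2, 1, 0) = 2
n1 (Nadia): min(8, 2) = 2
n2-1-1 (Nadia): min(6, 0, 8, 1) = 0
n2-1-2 (Nadia): min(3, 9) = 3
n2-1-3 (Nadia): min(6, 8) = 6
n2-1 (Mika): max(0, 3, 6) = 6
n2-2-1 (Nadia): min(3, 9) = 3
n2-2-2 (Nadia): min(0, 5, 6) = 0
n2-2-3 (Nadia): min(5, 8) = 5
n2-2 (Mika): max(3, 0, 5) = 5
n2 (Nadia): min(6, 5) = 5
n0 (Mika): max(2, 5) = 5
Mika at n0 wants the highest of {n1=2, n2=5}, so chooses n2.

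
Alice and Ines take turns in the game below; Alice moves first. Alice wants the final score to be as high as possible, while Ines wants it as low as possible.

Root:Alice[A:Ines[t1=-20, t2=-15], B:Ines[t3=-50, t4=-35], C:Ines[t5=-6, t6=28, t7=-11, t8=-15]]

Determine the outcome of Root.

-15

A (Ines): min(-20, -15) = -20
B (Ines): min(-50, -35) = -50
C (Ines): min(-6, 28, -11, -15) = -15
Root (Alice): max(-20, -50, -15) = -15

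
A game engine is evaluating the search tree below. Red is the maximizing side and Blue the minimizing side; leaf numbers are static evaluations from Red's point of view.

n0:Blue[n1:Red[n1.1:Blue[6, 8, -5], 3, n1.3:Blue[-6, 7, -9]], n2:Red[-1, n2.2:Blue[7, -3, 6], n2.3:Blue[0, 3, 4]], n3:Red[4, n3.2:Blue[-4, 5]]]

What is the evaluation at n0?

n1.1 (Blue): min(6, 8, -5) = -5
n1.3 (Blue): min(-6, 7, -9) = -9
n1 (Red): max(-5, 3, -9) = 3
n2.2 (Blue): min(7, -3, 6) = -3
n2.3 (Blue): min(0, 3, 4) = 0
n2 (Red): max(-1, -3, 0) = 0
n3.2 (Blue): min(-4, 5) = -4
n3 (Red): max(4, -4) = 4
n0 (Blue): min(3, 0, 4) = 0

0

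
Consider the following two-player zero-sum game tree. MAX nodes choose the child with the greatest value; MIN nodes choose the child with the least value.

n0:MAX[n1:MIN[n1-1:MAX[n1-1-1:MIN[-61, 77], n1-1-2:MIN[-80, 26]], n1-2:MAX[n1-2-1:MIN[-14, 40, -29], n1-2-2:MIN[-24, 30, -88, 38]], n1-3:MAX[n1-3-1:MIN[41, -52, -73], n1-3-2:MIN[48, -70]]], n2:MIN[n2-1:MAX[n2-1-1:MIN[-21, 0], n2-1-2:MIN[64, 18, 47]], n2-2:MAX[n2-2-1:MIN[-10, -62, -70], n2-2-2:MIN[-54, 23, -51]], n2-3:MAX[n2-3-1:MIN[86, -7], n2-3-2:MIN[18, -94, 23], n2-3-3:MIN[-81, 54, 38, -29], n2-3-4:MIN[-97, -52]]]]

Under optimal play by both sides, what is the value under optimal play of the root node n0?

n1-1-1 (MIN): min(-61, 77) = -61
n1-1-2 (MIN): min(-80, 26) = -80
n1-1 (MAX): max(-61, -80) = -61
n1-2-1 (MIN): min(-14, 40, -29) = -29
n1-2-2 (MIN): min(-24, 30, -88, 38) = -88
n1-2 (MAX): max(-29, -88) = -29
n1-3-1 (MIN): min(41, -52, -73) = -73
n1-3-2 (MIN): min(48, -70) = -70
n1-3 (MAX): max(-73, -70) = -70
n1 (MIN): min(-61, -29, -70) = -70
n2-1-1 (MIN): min(-21, 0) = -21
n2-1-2 (MIN): min(64, 18, 47) = 18
n2-1 (MAX): max(-21, 18) = 18
n2-2-1 (MIN): min(-10, -62, -70) = -70
n2-2-2 (MIN): min(-54, 23, -51) = -54
n2-2 (MAX): max(-70, -54) = -54
n2-3-1 (MIN): min(86, -7) = -7
n2-3-2 (MIN): min(18, -94, 23) = -94
n2-3-3 (MIN): min(-81, 54, 38, -29) = -81
n2-3-4 (MIN): min(-97, -52) = -97
n2-3 (MAX): max(-7, -94, -81, -97) = -7
n2 (MIN): min(18, -54, -7) = -54
n0 (MAX): max(-70, -54) = -54

-54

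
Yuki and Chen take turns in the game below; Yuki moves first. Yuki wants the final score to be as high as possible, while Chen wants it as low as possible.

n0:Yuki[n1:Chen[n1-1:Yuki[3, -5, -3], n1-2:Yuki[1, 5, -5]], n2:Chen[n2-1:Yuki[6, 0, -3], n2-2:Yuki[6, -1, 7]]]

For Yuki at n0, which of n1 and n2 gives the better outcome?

n2

n1-1 (Yuki): max(3, -5, -3) = 3
n1-2 (Yuki): max(1, 5, -5) = 5
n1 (Chen): min(3, 5) = 3
n2-1 (Yuki): max(6, 0, -3) = 6
n2-2 (Yuki): max(6, -1, 7) = 7
n2 (Chen): min(6, 7) = 6
Yuki prefers the higher value; n1=3, n2=6. n2 is better since 6 > 3.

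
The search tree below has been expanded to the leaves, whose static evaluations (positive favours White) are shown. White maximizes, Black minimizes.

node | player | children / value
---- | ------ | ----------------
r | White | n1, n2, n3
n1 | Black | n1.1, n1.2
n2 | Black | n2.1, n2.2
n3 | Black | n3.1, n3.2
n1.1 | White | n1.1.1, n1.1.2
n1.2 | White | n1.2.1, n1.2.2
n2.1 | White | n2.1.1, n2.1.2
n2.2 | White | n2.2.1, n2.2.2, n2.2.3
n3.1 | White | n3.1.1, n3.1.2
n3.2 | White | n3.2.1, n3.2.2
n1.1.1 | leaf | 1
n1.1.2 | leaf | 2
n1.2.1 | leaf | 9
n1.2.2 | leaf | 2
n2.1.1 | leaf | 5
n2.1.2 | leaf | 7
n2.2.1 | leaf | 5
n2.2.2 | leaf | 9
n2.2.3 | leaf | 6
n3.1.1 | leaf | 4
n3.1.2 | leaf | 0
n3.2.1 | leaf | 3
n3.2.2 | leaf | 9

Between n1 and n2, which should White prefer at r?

n1.1 (White): max(1, 2) = 2
n1.2 (White): max(9, 2) = 9
n1 (Black): min(2, 9) = 2
n2.1 (White): max(5, 7) = 7
n2.2 (White): max(5, 9, 6) = 9
n2 (Black): min(7, 9) = 7
White prefers the higher value; n1=2, n2=7. n2 is better since 7 > 2.

n2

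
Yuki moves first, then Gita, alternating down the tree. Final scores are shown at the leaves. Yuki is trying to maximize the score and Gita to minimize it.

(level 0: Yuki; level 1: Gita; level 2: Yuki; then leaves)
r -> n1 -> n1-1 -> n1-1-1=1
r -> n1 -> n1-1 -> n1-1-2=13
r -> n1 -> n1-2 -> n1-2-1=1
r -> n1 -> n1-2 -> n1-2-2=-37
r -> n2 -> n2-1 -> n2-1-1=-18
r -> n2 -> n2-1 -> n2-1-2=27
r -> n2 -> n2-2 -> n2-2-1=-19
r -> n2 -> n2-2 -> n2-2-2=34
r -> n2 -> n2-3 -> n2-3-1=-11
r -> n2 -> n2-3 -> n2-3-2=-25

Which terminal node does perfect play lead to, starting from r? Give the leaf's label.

n1-1 (Yuki): max(1, 13) = 13
n1-2 (Yuki): max(1, -37) = 1
n1 (Gita): min(13, 1) = 1
n2-1 (Yuki): max(-18, 27) = 27
n2-2 (Yuki): max(-19, 34) = 34
n2-3 (Yuki): max(-11, -25) = -11
n2 (Gita): min(27, 34, -11) = -11
r (Yuki): max(1, -11) = 1
At r, Yuki picks n1 (highest: 1).
At n1, Gita picks n1-2 (lowest: 1).
At n1-2, Yuki picks n1-2-1 (highest: 1).
Terminal value 1.

n1-2-1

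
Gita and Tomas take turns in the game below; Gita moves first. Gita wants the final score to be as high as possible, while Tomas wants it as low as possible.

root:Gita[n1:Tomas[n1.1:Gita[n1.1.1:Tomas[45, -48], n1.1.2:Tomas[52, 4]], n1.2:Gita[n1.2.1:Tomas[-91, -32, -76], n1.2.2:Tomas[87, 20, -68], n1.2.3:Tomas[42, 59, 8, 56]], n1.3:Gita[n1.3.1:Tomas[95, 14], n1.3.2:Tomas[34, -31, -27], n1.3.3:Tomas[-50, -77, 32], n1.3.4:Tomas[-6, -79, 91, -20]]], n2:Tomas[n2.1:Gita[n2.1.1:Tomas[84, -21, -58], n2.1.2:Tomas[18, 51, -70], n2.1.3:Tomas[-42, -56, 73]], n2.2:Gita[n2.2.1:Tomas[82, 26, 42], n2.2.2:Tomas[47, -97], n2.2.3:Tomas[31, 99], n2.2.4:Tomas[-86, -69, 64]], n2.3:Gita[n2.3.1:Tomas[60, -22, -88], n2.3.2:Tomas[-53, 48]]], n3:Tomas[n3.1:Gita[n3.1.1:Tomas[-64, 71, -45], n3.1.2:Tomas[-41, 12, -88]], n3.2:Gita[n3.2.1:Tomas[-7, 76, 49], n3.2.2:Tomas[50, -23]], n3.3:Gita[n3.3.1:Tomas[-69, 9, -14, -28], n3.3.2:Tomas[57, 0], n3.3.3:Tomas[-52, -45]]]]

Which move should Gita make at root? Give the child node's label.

n1.1.1 (Tomas): min(45, -48) = -48
n1.1.2 (Tomas): min(52, 4) = 4
n1.1 (Gita): max(-48, 4) = 4
n1.2.1 (Tomas): min(-91, -32, -76) = -91
n1.2.2 (Tomas): min(87, 20, -68) = -68
n1.2.3 (Tomas): min(42, 59, 8, 56) = 8
n1.2 (Gita): max(-91, -68, 8) = 8
n1.3.1 (Tomas): min(95, 14) = 14
n1.3.2 (Tomas): min(34, -31, -27) = -31
n1.3.3 (Tomas): min(-50, -77, 32) = -77
n1.3.4 (Tomas): min(-6, -79, 91, -20) = -79
n1.3 (Gita): max(14, -31, -77, -79) = 14
n1 (Tomas): min(4, 8, 14) = 4
n2.1.1 (Tomas): min(84, -21, -58) = -58
n2.1.2 (Tomas): min(18, 51, -70) = -70
n2.1.3 (Tomas): min(-42, -56, 73) = -56
n2.1 (Gita): max(-58, -70, -56) = -56
n2.2.1 (Tomas): min(82, 26, 42) = 26
n2.2.2 (Tomas): min(47, -97) = -97
n2.2.3 (Tomas): min(31, 99) = 31
n2.2.4 (Tomas): min(-86, -69, 64) = -86
n2.2 (Gita): max(26, -97, 31, -86) = 31
n2.3.1 (Tomas): min(60, -22, -88) = -88
n2.3.2 (Tomas): min(-53, 48) = -53
n2.3 (Gita): max(-88, -53) = -53
n2 (Tomas): min(-56, 31, -53) = -56
n3.1.1 (Tomas): min(-64, 71, -45) = -64
n3.1.2 (Tomas): min(-41, 12, -88) = -88
n3.1 (Gita): max(-64, -88) = -64
n3.2.1 (Tomas): min(-7, 76, 49) = -7
n3.2.2 (Tomas): min(50, -23) = -23
n3.2 (Gita): max(-7, -23) = -7
n3.3.1 (Tomas): min(-69, 9, -14, -28) = -69
n3.3.2 (Tomas): min(57, 0) = 0
n3.3.3 (Tomas): min(-52, -45) = -52
n3.3 (Gita): max(-69, 0, -52) = 0
n3 (Tomas): min(-64, -7, 0) = -64
root (Gita): max(4, -56, -64) = 4
Gita at root wants the highest of {n1=4, n2=-56, n3=-64}, so chooses n1.

n1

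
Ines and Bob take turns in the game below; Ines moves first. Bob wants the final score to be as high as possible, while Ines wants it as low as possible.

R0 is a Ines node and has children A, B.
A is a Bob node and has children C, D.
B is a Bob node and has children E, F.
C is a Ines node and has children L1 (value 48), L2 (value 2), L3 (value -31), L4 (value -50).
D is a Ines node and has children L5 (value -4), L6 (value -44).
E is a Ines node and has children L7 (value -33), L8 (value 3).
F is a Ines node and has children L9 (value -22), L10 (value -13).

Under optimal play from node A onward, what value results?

C (Ines): min(48, 2, -31, -50) = -50
D (Ines): min(-4, -44) = -44
A (Bob): max(-50, -44) = -44

-44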